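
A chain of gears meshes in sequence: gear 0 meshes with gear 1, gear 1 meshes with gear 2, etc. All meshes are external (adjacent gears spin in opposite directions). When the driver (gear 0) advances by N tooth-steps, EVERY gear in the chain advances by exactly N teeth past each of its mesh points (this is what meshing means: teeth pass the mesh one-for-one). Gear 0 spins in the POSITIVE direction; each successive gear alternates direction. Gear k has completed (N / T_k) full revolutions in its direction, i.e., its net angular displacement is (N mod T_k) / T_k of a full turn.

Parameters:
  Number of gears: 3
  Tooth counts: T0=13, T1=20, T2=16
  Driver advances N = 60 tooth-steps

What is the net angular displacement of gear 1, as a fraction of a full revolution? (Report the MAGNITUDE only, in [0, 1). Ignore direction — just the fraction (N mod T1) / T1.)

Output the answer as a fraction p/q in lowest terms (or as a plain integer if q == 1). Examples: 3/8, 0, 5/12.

Answer: 0

Derivation:
Chain of 3 gears, tooth counts: [13, 20, 16]
  gear 0: T0=13, direction=positive, advance = 60 mod 13 = 8 teeth = 8/13 turn
  gear 1: T1=20, direction=negative, advance = 60 mod 20 = 0 teeth = 0/20 turn
  gear 2: T2=16, direction=positive, advance = 60 mod 16 = 12 teeth = 12/16 turn
Gear 1: 60 mod 20 = 0
Fraction = 0 / 20 = 0/1 (gcd(0,20)=20) = 0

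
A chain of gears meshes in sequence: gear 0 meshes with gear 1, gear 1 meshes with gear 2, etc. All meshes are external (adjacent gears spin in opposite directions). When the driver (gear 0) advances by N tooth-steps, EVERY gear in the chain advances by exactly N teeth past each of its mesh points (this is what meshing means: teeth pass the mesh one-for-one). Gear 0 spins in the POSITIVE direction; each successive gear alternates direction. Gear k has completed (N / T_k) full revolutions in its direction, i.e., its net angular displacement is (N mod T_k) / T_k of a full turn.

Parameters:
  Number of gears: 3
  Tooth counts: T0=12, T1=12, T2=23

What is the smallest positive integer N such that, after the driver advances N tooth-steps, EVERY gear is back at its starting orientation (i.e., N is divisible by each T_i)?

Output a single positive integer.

Gear k returns to start when N is a multiple of T_k.
All gears at start simultaneously when N is a common multiple of [12, 12, 23]; the smallest such N is lcm(12, 12, 23).
Start: lcm = T0 = 12
Fold in T1=12: gcd(12, 12) = 12; lcm(12, 12) = 12 * 12 / 12 = 144 / 12 = 12
Fold in T2=23: gcd(12, 23) = 1; lcm(12, 23) = 12 * 23 / 1 = 276 / 1 = 276
Full cycle length = 276

Answer: 276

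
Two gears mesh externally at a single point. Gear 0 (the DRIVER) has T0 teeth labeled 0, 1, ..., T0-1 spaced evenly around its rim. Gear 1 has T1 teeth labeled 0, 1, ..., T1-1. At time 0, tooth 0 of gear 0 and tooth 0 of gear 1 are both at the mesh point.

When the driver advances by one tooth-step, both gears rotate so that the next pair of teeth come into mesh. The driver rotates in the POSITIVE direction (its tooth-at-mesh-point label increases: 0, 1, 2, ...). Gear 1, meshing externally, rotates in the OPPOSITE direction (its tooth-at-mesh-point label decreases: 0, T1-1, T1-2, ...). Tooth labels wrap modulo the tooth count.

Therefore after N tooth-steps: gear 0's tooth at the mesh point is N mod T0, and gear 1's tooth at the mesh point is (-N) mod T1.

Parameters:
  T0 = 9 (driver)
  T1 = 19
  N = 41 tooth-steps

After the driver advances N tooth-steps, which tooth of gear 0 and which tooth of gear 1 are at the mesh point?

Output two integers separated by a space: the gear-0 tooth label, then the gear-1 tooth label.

Answer: 5 16

Derivation:
Gear 0 (driver, T0=9): tooth at mesh = N mod T0
  41 = 4 * 9 + 5, so 41 mod 9 = 5
  gear 0 tooth = 5
Gear 1 (driven, T1=19): tooth at mesh = (-N) mod T1
  41 = 2 * 19 + 3, so 41 mod 19 = 3
  (-41) mod 19 = (-3) mod 19 = 19 - 3 = 16
Mesh after 41 steps: gear-0 tooth 5 meets gear-1 tooth 16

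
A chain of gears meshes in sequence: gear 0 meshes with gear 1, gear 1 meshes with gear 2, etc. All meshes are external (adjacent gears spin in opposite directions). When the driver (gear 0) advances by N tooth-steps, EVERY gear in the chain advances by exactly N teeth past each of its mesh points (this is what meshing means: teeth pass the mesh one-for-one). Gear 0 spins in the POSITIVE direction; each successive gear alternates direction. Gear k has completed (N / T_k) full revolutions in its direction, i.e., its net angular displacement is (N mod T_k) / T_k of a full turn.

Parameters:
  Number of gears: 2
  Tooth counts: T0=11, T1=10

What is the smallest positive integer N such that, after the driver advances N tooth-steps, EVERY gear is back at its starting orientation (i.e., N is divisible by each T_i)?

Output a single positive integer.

Gear k returns to start when N is a multiple of T_k.
All gears at start simultaneously when N is a common multiple of [11, 10]; the smallest such N is lcm(11, 10).
Start: lcm = T0 = 11
Fold in T1=10: gcd(11, 10) = 1; lcm(11, 10) = 11 * 10 / 1 = 110 / 1 = 110
Full cycle length = 110

Answer: 110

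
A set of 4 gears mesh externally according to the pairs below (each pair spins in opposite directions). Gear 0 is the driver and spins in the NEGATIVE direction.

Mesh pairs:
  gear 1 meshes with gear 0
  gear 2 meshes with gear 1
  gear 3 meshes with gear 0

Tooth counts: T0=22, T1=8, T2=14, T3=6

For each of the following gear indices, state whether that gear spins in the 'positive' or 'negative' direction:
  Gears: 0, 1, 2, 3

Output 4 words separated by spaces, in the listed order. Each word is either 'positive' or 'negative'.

Answer: negative positive negative positive

Derivation:
Gear 0 (driver): negative (depth 0)
  gear 1: meshes with gear 0 -> depth 1 -> positive (opposite of gear 0)
  gear 2: meshes with gear 1 -> depth 2 -> negative (opposite of gear 1)
  gear 3: meshes with gear 0 -> depth 1 -> positive (opposite of gear 0)
Queried indices 0, 1, 2, 3 -> negative, positive, negative, positive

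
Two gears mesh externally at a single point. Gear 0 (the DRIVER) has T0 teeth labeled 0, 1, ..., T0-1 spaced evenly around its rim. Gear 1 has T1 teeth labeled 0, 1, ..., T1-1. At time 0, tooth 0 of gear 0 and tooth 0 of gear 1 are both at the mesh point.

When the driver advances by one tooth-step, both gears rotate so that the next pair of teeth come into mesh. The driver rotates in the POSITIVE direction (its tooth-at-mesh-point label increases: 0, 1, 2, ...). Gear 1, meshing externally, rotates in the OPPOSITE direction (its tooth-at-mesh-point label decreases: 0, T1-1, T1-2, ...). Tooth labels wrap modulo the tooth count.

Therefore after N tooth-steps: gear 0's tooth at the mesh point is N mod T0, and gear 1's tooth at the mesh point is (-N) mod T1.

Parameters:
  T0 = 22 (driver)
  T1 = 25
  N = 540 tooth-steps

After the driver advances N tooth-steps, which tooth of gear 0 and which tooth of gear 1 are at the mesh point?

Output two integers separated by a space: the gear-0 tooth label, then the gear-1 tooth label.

Answer: 12 10

Derivation:
Gear 0 (driver, T0=22): tooth at mesh = N mod T0
  540 = 24 * 22 + 12, so 540 mod 22 = 12
  gear 0 tooth = 12
Gear 1 (driven, T1=25): tooth at mesh = (-N) mod T1
  540 = 21 * 25 + 15, so 540 mod 25 = 15
  (-540) mod 25 = (-15) mod 25 = 25 - 15 = 10
Mesh after 540 steps: gear-0 tooth 12 meets gear-1 tooth 10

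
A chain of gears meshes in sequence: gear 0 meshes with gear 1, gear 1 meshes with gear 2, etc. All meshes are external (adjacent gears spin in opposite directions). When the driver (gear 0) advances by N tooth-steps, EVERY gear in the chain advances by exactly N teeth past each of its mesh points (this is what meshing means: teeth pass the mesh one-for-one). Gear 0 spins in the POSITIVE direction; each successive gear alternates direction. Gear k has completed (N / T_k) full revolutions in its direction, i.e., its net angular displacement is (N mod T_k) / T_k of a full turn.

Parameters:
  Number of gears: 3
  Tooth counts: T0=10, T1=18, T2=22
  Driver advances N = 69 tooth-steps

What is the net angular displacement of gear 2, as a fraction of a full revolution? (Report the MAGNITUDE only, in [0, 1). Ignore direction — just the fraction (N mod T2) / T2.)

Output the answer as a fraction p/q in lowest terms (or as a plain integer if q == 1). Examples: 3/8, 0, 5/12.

Answer: 3/22

Derivation:
Chain of 3 gears, tooth counts: [10, 18, 22]
  gear 0: T0=10, direction=positive, advance = 69 mod 10 = 9 teeth = 9/10 turn
  gear 1: T1=18, direction=negative, advance = 69 mod 18 = 15 teeth = 15/18 turn
  gear 2: T2=22, direction=positive, advance = 69 mod 22 = 3 teeth = 3/22 turn
Gear 2: 69 mod 22 = 3
Fraction = 3 / 22 = 3/22 (gcd(3,22)=1) = 3/22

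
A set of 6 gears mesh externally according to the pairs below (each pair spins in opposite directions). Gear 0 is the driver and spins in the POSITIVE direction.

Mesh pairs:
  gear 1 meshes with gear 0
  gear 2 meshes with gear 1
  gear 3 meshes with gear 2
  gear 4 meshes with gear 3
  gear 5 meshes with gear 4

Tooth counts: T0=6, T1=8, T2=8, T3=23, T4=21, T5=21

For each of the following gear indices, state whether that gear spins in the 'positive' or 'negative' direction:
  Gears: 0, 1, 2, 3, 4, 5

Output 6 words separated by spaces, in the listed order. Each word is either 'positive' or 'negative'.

Answer: positive negative positive negative positive negative

Derivation:
Gear 0 (driver): positive (depth 0)
  gear 1: meshes with gear 0 -> depth 1 -> negative (opposite of gear 0)
  gear 2: meshes with gear 1 -> depth 2 -> positive (opposite of gear 1)
  gear 3: meshes with gear 2 -> depth 3 -> negative (opposite of gear 2)
  gear 4: meshes with gear 3 -> depth 4 -> positive (opposite of gear 3)
  gear 5: meshes with gear 4 -> depth 5 -> negative (opposite of gear 4)
Queried indices 0, 1, 2, 3, 4, 5 -> positive, negative, positive, negative, positive, negative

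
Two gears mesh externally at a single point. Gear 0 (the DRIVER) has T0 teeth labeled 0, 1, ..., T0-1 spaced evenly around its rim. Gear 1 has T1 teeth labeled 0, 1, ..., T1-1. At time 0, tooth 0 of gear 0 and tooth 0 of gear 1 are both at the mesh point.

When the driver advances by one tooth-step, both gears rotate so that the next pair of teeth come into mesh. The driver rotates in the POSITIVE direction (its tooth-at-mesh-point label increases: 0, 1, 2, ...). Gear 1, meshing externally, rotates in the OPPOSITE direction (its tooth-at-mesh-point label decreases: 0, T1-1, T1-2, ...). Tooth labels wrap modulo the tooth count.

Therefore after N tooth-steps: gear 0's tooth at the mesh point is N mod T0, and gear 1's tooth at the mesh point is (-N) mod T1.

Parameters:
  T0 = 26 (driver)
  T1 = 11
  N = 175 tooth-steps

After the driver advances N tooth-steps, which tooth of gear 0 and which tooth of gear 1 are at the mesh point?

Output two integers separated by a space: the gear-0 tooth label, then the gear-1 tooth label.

Answer: 19 1

Derivation:
Gear 0 (driver, T0=26): tooth at mesh = N mod T0
  175 = 6 * 26 + 19, so 175 mod 26 = 19
  gear 0 tooth = 19
Gear 1 (driven, T1=11): tooth at mesh = (-N) mod T1
  175 = 15 * 11 + 10, so 175 mod 11 = 10
  (-175) mod 11 = (-10) mod 11 = 11 - 10 = 1
Mesh after 175 steps: gear-0 tooth 19 meets gear-1 tooth 1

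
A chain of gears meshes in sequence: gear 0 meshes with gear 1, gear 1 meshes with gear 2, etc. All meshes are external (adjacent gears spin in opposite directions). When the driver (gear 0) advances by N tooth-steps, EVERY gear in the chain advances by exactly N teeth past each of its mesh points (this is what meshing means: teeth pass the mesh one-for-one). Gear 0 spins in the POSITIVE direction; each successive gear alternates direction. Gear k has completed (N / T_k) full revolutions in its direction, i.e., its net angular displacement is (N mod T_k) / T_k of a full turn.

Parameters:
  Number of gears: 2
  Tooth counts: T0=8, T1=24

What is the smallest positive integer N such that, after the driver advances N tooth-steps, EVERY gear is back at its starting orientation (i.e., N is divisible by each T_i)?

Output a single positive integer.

Gear k returns to start when N is a multiple of T_k.
All gears at start simultaneously when N is a common multiple of [8, 24]; the smallest such N is lcm(8, 24).
Start: lcm = T0 = 8
Fold in T1=24: gcd(8, 24) = 8; lcm(8, 24) = 8 * 24 / 8 = 192 / 8 = 24
Full cycle length = 24

Answer: 24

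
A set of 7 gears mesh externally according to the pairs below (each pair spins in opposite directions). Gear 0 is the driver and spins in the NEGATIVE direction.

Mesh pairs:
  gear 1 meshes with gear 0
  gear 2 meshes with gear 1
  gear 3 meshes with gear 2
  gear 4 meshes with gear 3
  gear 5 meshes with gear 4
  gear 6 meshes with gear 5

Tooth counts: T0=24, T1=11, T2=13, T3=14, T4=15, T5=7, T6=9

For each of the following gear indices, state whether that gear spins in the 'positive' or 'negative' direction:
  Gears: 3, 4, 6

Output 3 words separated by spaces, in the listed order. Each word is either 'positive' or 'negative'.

Gear 0 (driver): negative (depth 0)
  gear 1: meshes with gear 0 -> depth 1 -> positive (opposite of gear 0)
  gear 2: meshes with gear 1 -> depth 2 -> negative (opposite of gear 1)
  gear 3: meshes with gear 2 -> depth 3 -> positive (opposite of gear 2)
  gear 4: meshes with gear 3 -> depth 4 -> negative (opposite of gear 3)
  gear 5: meshes with gear 4 -> depth 5 -> positive (opposite of gear 4)
  gear 6: meshes with gear 5 -> depth 6 -> negative (opposite of gear 5)
Queried indices 3, 4, 6 -> positive, negative, negative

Answer: positive negative negative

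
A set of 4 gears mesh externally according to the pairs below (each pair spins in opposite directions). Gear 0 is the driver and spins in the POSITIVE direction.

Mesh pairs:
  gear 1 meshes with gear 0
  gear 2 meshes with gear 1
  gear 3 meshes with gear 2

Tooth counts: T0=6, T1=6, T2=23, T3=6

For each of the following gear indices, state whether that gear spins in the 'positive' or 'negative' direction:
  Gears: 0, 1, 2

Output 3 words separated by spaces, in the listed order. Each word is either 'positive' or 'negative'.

Answer: positive negative positive

Derivation:
Gear 0 (driver): positive (depth 0)
  gear 1: meshes with gear 0 -> depth 1 -> negative (opposite of gear 0)
  gear 2: meshes with gear 1 -> depth 2 -> positive (opposite of gear 1)
  gear 3: meshes with gear 2 -> depth 3 -> negative (opposite of gear 2)
Queried indices 0, 1, 2 -> positive, negative, positive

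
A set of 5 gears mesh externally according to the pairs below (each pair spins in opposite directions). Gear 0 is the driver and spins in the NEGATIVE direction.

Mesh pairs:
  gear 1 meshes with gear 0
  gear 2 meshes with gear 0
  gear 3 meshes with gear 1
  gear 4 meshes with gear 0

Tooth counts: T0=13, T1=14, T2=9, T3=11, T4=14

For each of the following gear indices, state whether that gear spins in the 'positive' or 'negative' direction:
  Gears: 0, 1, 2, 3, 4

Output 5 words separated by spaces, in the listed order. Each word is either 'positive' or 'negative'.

Gear 0 (driver): negative (depth 0)
  gear 1: meshes with gear 0 -> depth 1 -> positive (opposite of gear 0)
  gear 2: meshes with gear 0 -> depth 1 -> positive (opposite of gear 0)
  gear 3: meshes with gear 1 -> depth 2 -> negative (opposite of gear 1)
  gear 4: meshes with gear 0 -> depth 1 -> positive (opposite of gear 0)
Queried indices 0, 1, 2, 3, 4 -> negative, positive, positive, negative, positive

Answer: negative positive positive negative positive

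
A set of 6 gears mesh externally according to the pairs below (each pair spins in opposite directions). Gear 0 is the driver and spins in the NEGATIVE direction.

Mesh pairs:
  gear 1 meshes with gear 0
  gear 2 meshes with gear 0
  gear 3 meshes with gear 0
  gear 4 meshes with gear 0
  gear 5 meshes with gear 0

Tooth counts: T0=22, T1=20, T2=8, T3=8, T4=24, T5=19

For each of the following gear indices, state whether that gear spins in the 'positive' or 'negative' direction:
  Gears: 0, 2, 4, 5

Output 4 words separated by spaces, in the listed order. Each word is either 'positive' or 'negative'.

Answer: negative positive positive positive

Derivation:
Gear 0 (driver): negative (depth 0)
  gear 1: meshes with gear 0 -> depth 1 -> positive (opposite of gear 0)
  gear 2: meshes with gear 0 -> depth 1 -> positive (opposite of gear 0)
  gear 3: meshes with gear 0 -> depth 1 -> positive (opposite of gear 0)
  gear 4: meshes with gear 0 -> depth 1 -> positive (opposite of gear 0)
  gear 5: meshes with gear 0 -> depth 1 -> positive (opposite of gear 0)
Queried indices 0, 2, 4, 5 -> negative, positive, positive, positive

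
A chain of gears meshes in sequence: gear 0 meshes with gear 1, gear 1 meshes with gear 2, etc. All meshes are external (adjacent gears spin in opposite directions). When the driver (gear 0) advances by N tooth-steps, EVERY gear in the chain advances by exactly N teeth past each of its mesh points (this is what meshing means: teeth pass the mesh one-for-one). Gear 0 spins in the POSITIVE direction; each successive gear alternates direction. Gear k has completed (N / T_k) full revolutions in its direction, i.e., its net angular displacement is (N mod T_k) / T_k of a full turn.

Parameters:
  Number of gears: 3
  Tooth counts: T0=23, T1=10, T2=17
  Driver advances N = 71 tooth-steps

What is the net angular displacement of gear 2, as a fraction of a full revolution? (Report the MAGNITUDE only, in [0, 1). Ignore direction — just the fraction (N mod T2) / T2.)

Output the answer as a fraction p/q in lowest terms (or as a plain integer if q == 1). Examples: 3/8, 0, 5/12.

Chain of 3 gears, tooth counts: [23, 10, 17]
  gear 0: T0=23, direction=positive, advance = 71 mod 23 = 2 teeth = 2/23 turn
  gear 1: T1=10, direction=negative, advance = 71 mod 10 = 1 teeth = 1/10 turn
  gear 2: T2=17, direction=positive, advance = 71 mod 17 = 3 teeth = 3/17 turn
Gear 2: 71 mod 17 = 3
Fraction = 3 / 17 = 3/17 (gcd(3,17)=1) = 3/17

Answer: 3/17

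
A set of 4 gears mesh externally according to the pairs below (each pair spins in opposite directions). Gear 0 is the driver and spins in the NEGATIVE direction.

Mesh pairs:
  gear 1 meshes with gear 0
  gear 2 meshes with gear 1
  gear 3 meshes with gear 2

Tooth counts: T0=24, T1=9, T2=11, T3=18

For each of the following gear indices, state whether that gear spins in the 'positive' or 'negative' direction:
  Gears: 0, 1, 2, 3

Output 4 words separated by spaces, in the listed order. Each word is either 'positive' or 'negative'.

Answer: negative positive negative positive

Derivation:
Gear 0 (driver): negative (depth 0)
  gear 1: meshes with gear 0 -> depth 1 -> positive (opposite of gear 0)
  gear 2: meshes with gear 1 -> depth 2 -> negative (opposite of gear 1)
  gear 3: meshes with gear 2 -> depth 3 -> positive (opposite of gear 2)
Queried indices 0, 1, 2, 3 -> negative, positive, negative, positive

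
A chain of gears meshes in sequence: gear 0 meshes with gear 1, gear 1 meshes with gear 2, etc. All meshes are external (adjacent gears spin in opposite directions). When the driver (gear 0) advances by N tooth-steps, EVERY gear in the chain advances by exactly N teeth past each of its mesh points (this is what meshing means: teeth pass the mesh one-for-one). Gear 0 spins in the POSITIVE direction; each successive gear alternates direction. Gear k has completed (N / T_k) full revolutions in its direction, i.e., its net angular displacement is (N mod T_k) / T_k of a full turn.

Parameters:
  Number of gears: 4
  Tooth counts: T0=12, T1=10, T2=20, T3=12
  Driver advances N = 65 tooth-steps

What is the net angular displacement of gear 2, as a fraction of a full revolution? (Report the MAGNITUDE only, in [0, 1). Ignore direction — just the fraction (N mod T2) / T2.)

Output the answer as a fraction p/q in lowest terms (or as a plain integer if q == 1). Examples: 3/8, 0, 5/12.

Chain of 4 gears, tooth counts: [12, 10, 20, 12]
  gear 0: T0=12, direction=positive, advance = 65 mod 12 = 5 teeth = 5/12 turn
  gear 1: T1=10, direction=negative, advance = 65 mod 10 = 5 teeth = 5/10 turn
  gear 2: T2=20, direction=positive, advance = 65 mod 20 = 5 teeth = 5/20 turn
  gear 3: T3=12, direction=negative, advance = 65 mod 12 = 5 teeth = 5/12 turn
Gear 2: 65 mod 20 = 5
Fraction = 5 / 20 = 1/4 (gcd(5,20)=5) = 1/4

Answer: 1/4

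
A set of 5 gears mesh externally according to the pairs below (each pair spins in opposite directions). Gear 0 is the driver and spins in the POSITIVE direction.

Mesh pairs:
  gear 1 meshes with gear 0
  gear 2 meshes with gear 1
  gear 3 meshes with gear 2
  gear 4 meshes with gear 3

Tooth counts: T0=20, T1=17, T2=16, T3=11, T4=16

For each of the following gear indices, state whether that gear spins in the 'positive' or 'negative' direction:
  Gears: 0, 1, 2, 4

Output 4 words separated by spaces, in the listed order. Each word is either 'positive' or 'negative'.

Gear 0 (driver): positive (depth 0)
  gear 1: meshes with gear 0 -> depth 1 -> negative (opposite of gear 0)
  gear 2: meshes with gear 1 -> depth 2 -> positive (opposite of gear 1)
  gear 3: meshes with gear 2 -> depth 3 -> negative (opposite of gear 2)
  gear 4: meshes with gear 3 -> depth 4 -> positive (opposite of gear 3)
Queried indices 0, 1, 2, 4 -> positive, negative, positive, positive

Answer: positive negative positive positive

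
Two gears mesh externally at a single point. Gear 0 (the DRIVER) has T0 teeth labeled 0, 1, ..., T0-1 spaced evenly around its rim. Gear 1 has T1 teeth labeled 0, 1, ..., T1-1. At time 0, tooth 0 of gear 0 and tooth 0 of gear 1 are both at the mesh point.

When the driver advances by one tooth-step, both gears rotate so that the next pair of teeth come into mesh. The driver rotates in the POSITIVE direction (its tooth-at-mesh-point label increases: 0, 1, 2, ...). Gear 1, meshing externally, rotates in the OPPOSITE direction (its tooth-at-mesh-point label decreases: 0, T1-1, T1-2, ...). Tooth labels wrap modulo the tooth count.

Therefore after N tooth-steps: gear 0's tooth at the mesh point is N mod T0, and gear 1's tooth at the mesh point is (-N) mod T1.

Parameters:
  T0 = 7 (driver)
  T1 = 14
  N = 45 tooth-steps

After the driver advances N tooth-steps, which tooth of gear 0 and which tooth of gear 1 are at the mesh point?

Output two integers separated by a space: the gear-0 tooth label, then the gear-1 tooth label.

Answer: 3 11

Derivation:
Gear 0 (driver, T0=7): tooth at mesh = N mod T0
  45 = 6 * 7 + 3, so 45 mod 7 = 3
  gear 0 tooth = 3
Gear 1 (driven, T1=14): tooth at mesh = (-N) mod T1
  45 = 3 * 14 + 3, so 45 mod 14 = 3
  (-45) mod 14 = (-3) mod 14 = 14 - 3 = 11
Mesh after 45 steps: gear-0 tooth 3 meets gear-1 tooth 11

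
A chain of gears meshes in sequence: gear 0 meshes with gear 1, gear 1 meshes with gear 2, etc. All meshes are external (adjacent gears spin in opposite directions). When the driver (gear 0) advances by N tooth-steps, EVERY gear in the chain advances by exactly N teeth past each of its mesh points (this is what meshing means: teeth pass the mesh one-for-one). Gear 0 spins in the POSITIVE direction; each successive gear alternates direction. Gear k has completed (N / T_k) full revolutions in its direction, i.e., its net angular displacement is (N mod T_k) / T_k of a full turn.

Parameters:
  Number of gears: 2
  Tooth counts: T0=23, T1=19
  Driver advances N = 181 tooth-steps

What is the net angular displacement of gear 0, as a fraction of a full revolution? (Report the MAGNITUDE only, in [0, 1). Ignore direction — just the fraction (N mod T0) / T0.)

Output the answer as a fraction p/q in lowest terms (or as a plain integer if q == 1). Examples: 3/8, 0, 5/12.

Answer: 20/23

Derivation:
Chain of 2 gears, tooth counts: [23, 19]
  gear 0: T0=23, direction=positive, advance = 181 mod 23 = 20 teeth = 20/23 turn
  gear 1: T1=19, direction=negative, advance = 181 mod 19 = 10 teeth = 10/19 turn
Gear 0: 181 mod 23 = 20
Fraction = 20 / 23 = 20/23 (gcd(20,23)=1) = 20/23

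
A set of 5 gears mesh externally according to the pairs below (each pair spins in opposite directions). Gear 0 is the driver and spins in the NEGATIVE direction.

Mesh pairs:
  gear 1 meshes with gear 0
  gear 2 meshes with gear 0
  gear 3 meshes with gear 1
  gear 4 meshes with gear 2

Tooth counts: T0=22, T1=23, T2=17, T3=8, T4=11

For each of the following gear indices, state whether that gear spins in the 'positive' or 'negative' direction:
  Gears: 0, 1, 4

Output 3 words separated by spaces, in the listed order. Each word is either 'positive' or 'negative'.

Gear 0 (driver): negative (depth 0)
  gear 1: meshes with gear 0 -> depth 1 -> positive (opposite of gear 0)
  gear 2: meshes with gear 0 -> depth 1 -> positive (opposite of gear 0)
  gear 3: meshes with gear 1 -> depth 2 -> negative (opposite of gear 1)
  gear 4: meshes with gear 2 -> depth 2 -> negative (opposite of gear 2)
Queried indices 0, 1, 4 -> negative, positive, negative

Answer: negative positive negative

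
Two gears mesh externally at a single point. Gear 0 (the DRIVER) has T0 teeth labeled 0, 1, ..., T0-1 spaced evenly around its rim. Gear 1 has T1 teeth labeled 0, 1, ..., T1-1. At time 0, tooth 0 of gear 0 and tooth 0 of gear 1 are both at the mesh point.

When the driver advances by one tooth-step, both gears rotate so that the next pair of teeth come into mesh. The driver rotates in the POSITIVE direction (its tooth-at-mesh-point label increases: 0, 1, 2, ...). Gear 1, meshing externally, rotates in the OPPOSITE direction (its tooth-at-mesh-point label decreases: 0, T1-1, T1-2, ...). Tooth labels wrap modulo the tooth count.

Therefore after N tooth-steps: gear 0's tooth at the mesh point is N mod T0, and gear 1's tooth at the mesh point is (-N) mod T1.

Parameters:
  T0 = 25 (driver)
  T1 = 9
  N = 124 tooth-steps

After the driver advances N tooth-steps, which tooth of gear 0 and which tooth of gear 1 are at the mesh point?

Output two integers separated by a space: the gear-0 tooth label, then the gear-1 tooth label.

Answer: 24 2

Derivation:
Gear 0 (driver, T0=25): tooth at mesh = N mod T0
  124 = 4 * 25 + 24, so 124 mod 25 = 24
  gear 0 tooth = 24
Gear 1 (driven, T1=9): tooth at mesh = (-N) mod T1
  124 = 13 * 9 + 7, so 124 mod 9 = 7
  (-124) mod 9 = (-7) mod 9 = 9 - 7 = 2
Mesh after 124 steps: gear-0 tooth 24 meets gear-1 tooth 2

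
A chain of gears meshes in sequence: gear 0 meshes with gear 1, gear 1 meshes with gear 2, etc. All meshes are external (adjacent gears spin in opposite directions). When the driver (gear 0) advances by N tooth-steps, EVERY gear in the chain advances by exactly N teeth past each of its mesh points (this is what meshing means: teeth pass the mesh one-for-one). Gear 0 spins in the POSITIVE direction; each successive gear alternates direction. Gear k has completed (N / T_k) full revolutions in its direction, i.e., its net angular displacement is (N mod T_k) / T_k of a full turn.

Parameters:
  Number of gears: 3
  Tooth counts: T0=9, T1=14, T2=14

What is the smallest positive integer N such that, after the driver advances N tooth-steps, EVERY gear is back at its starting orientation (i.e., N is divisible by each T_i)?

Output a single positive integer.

Gear k returns to start when N is a multiple of T_k.
All gears at start simultaneously when N is a common multiple of [9, 14, 14]; the smallest such N is lcm(9, 14, 14).
Start: lcm = T0 = 9
Fold in T1=14: gcd(9, 14) = 1; lcm(9, 14) = 9 * 14 / 1 = 126 / 1 = 126
Fold in T2=14: gcd(126, 14) = 14; lcm(126, 14) = 126 * 14 / 14 = 1764 / 14 = 126
Full cycle length = 126

Answer: 126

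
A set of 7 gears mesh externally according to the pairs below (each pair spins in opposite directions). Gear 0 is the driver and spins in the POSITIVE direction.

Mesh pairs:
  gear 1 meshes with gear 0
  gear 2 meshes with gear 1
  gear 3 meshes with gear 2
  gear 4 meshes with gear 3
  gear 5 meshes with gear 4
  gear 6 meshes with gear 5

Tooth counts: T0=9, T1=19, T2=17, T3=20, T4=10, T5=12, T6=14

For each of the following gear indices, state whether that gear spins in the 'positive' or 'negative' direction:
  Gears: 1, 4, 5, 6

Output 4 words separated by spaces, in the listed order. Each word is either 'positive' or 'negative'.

Gear 0 (driver): positive (depth 0)
  gear 1: meshes with gear 0 -> depth 1 -> negative (opposite of gear 0)
  gear 2: meshes with gear 1 -> depth 2 -> positive (opposite of gear 1)
  gear 3: meshes with gear 2 -> depth 3 -> negative (opposite of gear 2)
  gear 4: meshes with gear 3 -> depth 4 -> positive (opposite of gear 3)
  gear 5: meshes with gear 4 -> depth 5 -> negative (opposite of gear 4)
  gear 6: meshes with gear 5 -> depth 6 -> positive (opposite of gear 5)
Queried indices 1, 4, 5, 6 -> negative, positive, negative, positive

Answer: negative positive negative positive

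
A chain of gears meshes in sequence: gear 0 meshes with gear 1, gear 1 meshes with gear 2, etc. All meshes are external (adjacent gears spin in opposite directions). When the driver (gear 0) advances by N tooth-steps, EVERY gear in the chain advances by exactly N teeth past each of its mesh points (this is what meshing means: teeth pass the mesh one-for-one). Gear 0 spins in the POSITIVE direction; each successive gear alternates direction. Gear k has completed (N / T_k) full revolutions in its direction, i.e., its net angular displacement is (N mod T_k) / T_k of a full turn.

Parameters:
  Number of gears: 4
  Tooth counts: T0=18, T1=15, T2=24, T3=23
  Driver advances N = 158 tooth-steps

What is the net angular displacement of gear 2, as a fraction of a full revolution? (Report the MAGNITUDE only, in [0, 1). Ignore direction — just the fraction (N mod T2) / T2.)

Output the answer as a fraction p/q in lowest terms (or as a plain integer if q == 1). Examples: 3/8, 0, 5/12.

Chain of 4 gears, tooth counts: [18, 15, 24, 23]
  gear 0: T0=18, direction=positive, advance = 158 mod 18 = 14 teeth = 14/18 turn
  gear 1: T1=15, direction=negative, advance = 158 mod 15 = 8 teeth = 8/15 turn
  gear 2: T2=24, direction=positive, advance = 158 mod 24 = 14 teeth = 14/24 turn
  gear 3: T3=23, direction=negative, advance = 158 mod 23 = 20 teeth = 20/23 turn
Gear 2: 158 mod 24 = 14
Fraction = 14 / 24 = 7/12 (gcd(14,24)=2) = 7/12

Answer: 7/12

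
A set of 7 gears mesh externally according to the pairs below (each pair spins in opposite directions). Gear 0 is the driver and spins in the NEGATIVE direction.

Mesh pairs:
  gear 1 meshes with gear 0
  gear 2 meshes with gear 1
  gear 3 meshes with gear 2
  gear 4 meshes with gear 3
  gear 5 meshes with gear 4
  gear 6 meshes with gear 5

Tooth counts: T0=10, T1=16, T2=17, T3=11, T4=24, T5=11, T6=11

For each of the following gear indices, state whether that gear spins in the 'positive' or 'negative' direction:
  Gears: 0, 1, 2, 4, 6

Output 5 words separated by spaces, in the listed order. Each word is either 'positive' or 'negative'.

Answer: negative positive negative negative negative

Derivation:
Gear 0 (driver): negative (depth 0)
  gear 1: meshes with gear 0 -> depth 1 -> positive (opposite of gear 0)
  gear 2: meshes with gear 1 -> depth 2 -> negative (opposite of gear 1)
  gear 3: meshes with gear 2 -> depth 3 -> positive (opposite of gear 2)
  gear 4: meshes with gear 3 -> depth 4 -> negative (opposite of gear 3)
  gear 5: meshes with gear 4 -> depth 5 -> positive (opposite of gear 4)
  gear 6: meshes with gear 5 -> depth 6 -> negative (opposite of gear 5)
Queried indices 0, 1, 2, 4, 6 -> negative, positive, negative, negative, negative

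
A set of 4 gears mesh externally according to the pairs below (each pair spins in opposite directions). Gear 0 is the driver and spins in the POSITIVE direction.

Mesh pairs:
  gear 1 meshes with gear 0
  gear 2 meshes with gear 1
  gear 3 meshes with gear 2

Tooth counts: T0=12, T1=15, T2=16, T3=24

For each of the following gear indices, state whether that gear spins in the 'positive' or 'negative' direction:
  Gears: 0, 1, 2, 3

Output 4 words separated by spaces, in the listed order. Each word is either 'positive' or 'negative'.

Gear 0 (driver): positive (depth 0)
  gear 1: meshes with gear 0 -> depth 1 -> negative (opposite of gear 0)
  gear 2: meshes with gear 1 -> depth 2 -> positive (opposite of gear 1)
  gear 3: meshes with gear 2 -> depth 3 -> negative (opposite of gear 2)
Queried indices 0, 1, 2, 3 -> positive, negative, positive, negative

Answer: positive negative positive negative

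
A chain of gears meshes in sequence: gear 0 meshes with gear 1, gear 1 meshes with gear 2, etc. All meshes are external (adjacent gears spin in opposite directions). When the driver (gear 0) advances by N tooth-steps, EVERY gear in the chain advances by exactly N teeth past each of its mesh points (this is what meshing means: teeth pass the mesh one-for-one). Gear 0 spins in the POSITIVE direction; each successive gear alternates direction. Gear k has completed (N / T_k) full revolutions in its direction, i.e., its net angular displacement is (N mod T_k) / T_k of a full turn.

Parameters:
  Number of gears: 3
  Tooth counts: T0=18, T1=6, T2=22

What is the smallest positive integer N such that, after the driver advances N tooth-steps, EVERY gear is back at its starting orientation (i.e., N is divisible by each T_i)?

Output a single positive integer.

Gear k returns to start when N is a multiple of T_k.
All gears at start simultaneously when N is a common multiple of [18, 6, 22]; the smallest such N is lcm(18, 6, 22).
Start: lcm = T0 = 18
Fold in T1=6: gcd(18, 6) = 6; lcm(18, 6) = 18 * 6 / 6 = 108 / 6 = 18
Fold in T2=22: gcd(18, 22) = 2; lcm(18, 22) = 18 * 22 / 2 = 396 / 2 = 198
Full cycle length = 198

Answer: 198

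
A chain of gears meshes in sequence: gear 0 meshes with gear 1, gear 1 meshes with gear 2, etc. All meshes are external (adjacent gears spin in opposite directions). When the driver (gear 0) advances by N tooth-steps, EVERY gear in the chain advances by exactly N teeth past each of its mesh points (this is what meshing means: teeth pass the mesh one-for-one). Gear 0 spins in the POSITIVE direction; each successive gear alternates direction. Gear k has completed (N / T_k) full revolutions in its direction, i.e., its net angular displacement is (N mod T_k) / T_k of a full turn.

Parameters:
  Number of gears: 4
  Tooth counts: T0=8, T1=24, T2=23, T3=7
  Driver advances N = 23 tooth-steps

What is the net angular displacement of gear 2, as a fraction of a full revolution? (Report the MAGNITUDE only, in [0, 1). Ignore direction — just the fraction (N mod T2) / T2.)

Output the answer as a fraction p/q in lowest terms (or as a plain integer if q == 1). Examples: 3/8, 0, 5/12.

Answer: 0

Derivation:
Chain of 4 gears, tooth counts: [8, 24, 23, 7]
  gear 0: T0=8, direction=positive, advance = 23 mod 8 = 7 teeth = 7/8 turn
  gear 1: T1=24, direction=negative, advance = 23 mod 24 = 23 teeth = 23/24 turn
  gear 2: T2=23, direction=positive, advance = 23 mod 23 = 0 teeth = 0/23 turn
  gear 3: T3=7, direction=negative, advance = 23 mod 7 = 2 teeth = 2/7 turn
Gear 2: 23 mod 23 = 0
Fraction = 0 / 23 = 0/1 (gcd(0,23)=23) = 0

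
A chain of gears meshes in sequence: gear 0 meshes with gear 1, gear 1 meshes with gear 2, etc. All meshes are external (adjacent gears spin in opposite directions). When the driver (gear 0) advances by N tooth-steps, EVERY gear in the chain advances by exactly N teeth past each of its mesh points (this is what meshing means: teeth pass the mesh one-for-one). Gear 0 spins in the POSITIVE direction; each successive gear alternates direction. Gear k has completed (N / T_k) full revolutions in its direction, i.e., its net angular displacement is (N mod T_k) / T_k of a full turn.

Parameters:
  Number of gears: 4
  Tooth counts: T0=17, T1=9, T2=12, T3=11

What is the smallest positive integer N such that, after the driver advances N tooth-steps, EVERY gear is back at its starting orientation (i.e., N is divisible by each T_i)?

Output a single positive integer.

Gear k returns to start when N is a multiple of T_k.
All gears at start simultaneously when N is a common multiple of [17, 9, 12, 11]; the smallest such N is lcm(17, 9, 12, 11).
Start: lcm = T0 = 17
Fold in T1=9: gcd(17, 9) = 1; lcm(17, 9) = 17 * 9 / 1 = 153 / 1 = 153
Fold in T2=12: gcd(153, 12) = 3; lcm(153, 12) = 153 * 12 / 3 = 1836 / 3 = 612
Fold in T3=11: gcd(612, 11) = 1; lcm(612, 11) = 612 * 11 / 1 = 6732 / 1 = 6732
Full cycle length = 6732

Answer: 6732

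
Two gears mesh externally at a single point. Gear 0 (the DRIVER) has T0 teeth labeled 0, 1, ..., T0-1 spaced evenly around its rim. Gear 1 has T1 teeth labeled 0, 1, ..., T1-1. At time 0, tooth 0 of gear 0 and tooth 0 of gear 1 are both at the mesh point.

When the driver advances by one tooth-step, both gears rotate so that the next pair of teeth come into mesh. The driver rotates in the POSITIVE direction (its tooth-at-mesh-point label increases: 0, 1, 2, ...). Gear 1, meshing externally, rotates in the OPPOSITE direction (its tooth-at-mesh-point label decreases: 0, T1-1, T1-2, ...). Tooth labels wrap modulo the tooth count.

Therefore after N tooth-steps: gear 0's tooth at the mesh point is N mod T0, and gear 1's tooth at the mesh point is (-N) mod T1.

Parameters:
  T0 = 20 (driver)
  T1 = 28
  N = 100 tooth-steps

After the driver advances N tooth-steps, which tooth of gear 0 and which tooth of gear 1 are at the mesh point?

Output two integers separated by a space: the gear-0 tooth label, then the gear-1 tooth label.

Answer: 0 12

Derivation:
Gear 0 (driver, T0=20): tooth at mesh = N mod T0
  100 = 5 * 20 + 0, so 100 mod 20 = 0
  gear 0 tooth = 0
Gear 1 (driven, T1=28): tooth at mesh = (-N) mod T1
  100 = 3 * 28 + 16, so 100 mod 28 = 16
  (-100) mod 28 = (-16) mod 28 = 28 - 16 = 12
Mesh after 100 steps: gear-0 tooth 0 meets gear-1 tooth 12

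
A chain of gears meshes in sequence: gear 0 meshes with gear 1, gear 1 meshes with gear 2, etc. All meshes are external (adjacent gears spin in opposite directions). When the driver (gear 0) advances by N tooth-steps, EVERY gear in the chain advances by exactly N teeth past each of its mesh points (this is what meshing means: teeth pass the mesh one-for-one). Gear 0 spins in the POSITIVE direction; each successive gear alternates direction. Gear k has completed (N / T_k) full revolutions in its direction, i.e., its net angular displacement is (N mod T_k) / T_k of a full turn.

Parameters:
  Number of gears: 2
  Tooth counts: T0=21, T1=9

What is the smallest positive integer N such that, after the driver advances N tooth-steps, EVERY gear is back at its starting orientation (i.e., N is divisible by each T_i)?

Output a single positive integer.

Gear k returns to start when N is a multiple of T_k.
All gears at start simultaneously when N is a common multiple of [21, 9]; the smallest such N is lcm(21, 9).
Start: lcm = T0 = 21
Fold in T1=9: gcd(21, 9) = 3; lcm(21, 9) = 21 * 9 / 3 = 189 / 3 = 63
Full cycle length = 63

Answer: 63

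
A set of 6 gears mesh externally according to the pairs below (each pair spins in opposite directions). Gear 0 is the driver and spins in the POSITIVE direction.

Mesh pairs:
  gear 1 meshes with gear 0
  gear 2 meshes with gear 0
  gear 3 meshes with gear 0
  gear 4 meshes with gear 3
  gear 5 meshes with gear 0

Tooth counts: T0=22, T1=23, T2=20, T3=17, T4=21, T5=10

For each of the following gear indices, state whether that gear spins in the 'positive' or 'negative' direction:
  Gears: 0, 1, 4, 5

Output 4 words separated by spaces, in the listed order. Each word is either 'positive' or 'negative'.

Answer: positive negative positive negative

Derivation:
Gear 0 (driver): positive (depth 0)
  gear 1: meshes with gear 0 -> depth 1 -> negative (opposite of gear 0)
  gear 2: meshes with gear 0 -> depth 1 -> negative (opposite of gear 0)
  gear 3: meshes with gear 0 -> depth 1 -> negative (opposite of gear 0)
  gear 4: meshes with gear 3 -> depth 2 -> positive (opposite of gear 3)
  gear 5: meshes with gear 0 -> depth 1 -> negative (opposite of gear 0)
Queried indices 0, 1, 4, 5 -> positive, negative, positive, negative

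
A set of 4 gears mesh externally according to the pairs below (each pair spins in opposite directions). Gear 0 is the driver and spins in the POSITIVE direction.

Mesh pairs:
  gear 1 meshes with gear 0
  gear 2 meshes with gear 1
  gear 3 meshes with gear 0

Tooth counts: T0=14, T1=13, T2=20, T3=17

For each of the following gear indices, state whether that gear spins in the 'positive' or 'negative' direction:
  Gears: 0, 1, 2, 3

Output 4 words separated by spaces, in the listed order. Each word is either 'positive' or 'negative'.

Answer: positive negative positive negative

Derivation:
Gear 0 (driver): positive (depth 0)
  gear 1: meshes with gear 0 -> depth 1 -> negative (opposite of gear 0)
  gear 2: meshes with gear 1 -> depth 2 -> positive (opposite of gear 1)
  gear 3: meshes with gear 0 -> depth 1 -> negative (opposite of gear 0)
Queried indices 0, 1, 2, 3 -> positive, negative, positive, negative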